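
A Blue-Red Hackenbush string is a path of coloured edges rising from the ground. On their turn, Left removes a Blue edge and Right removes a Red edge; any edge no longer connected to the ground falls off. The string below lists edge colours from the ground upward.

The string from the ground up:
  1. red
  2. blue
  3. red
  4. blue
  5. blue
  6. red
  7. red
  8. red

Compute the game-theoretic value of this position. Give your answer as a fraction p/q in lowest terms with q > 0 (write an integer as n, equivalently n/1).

-79/128

Build value(s[:k]) for k = 1..8, string s = red blue red blue blue red red red.
r: Left { (no moves) }, Right { 0 } so simplest -1
rb: Left { -1 }, Right { 0 } so simplest -1/2
rbr: Left { -1 }, Right { -1/2 0 } so simplest -3/4
rbrb: Left { -1 -3/4 }, Right { -1/2 0 } so simplest -5/8
rbrbb: Left { -1 -3/4 -5/8 }, Right { -1/2 0 } so simplest -9/16
rbrbbr: Left { -1 -3/4 -5/8 }, Right { -9/16 -1/2 0 } so simplest -19/32
rbrbbrr: Left { -1 -3/4 -5/8 }, Right { -19/32 -9/16 -1/2 0 } so simplest -39/64
rbrbbrrr: Left { -1 -3/4 -5/8 }, Right { -39/64 -19/32 -9/16 -1/2 0 } so simplest -79/128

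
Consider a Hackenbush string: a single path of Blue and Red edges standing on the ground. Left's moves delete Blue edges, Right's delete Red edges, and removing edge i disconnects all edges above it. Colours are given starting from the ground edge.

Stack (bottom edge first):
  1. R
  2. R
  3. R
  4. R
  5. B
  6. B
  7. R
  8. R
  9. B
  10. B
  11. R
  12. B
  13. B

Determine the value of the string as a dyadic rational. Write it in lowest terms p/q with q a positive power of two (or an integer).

-1737/512

Prefix values for R R R R B B R R B B R B B via {L|R} + simplicity:
edge 1 of 13 (R): { none | 0 } gives -1
edge 2 of 13 (R): { none | -1,0 } gives -2
edge 3 of 13 (R): { none | -2,-1,0 } gives -3
edge 4 of 13 (R): { none | -3,-2,-1,0 } gives -4
edge 5 of 13 (B): { -4 | -3,-2,-1,0 } gives -7/2
edge 6 of 13 (B): { -4,-7/2 | -3,-2,-1,0 } gives -13/4
edge 7 of 13 (R): { -4,-7/2 | -13/4,-3,-2,-1,0 } gives -27/8
edge 8 of 13 (R): { -4,-7/2 | -27/8,-13/4,-3,-2,-1,0 } gives -55/16
edge 9 of 13 (B): { -4,-7/2,-55/16 | -27/8,-13/4,-3,-2,-1,0 } gives -109/32
edge 10 of 13 (B): { -4,-7/2,-55/16,-109/32 | -27/8,-13/4,-3,-2,-1,0 } gives -217/64
edge 11 of 13 (R): { -4,-7/2,-55/16,-109/32 | -217/64,-27/8,-13/4,-3,-2,-1,0 } gives -435/128
edge 12 of 13 (B): { -4,-7/2,-55/16,-109/32,-435/128 | -217/64,-27/8,-13/4,-3,-2,-1,0 } gives -869/256
edge 13 of 13 (B): { -4,-7/2,-55/16,-109/32,-435/128,-869/256 | -217/64,-27/8,-13/4,-3,-2,-1,0 } gives -1737/512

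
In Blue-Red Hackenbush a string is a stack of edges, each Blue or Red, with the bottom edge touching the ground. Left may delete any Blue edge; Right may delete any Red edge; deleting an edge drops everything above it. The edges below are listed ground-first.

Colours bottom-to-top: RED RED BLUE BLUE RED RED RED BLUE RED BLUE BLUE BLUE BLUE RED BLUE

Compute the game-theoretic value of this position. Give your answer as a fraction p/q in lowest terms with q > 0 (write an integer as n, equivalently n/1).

edge 1 of 15 (RED): {  | 0 } so -1
edge 2 of 15 (RED): {  | -1 0 } so -2
edge 3 of 15 (BLUE): { -2 | -1 0 } so -3/2
edge 4 of 15 (BLUE): { -2 -3/2 | -1 0 } so -5/4
edge 5 of 15 (RED): { -2 -3/2 | -5/4 -1 0 } so -11/8
edge 6 of 15 (RED): { -2 -3/2 | -11/8 -5/4 -1 0 } so -23/16
edge 7 of 15 (RED): { -2 -3/2 | -23/16 -11/8 -5/4 -1 0 } so -47/32
edge 8 of 15 (BLUE): { -2 -3/2 -47/32 | -23/16 -11/8 -5/4 -1 0 } so -93/64
edge 9 of 15 (RED): { -2 -3/2 -47/32 | -93/64 -23/16 -11/8 -5/4 -1 0 } so -187/128
edge 10 of 15 (BLUE): { -2 -3/2 -47/32 -187/128 | -93/64 -23/16 -11/8 -5/4 -1 0 } so -373/256
edge 11 of 15 (BLUE): { -2 -3/2 -47/32 -187/128 -373/256 | -93/64 -23/16 -11/8 -5/4 -1 0 } so -745/512
edge 12 of 15 (BLUE): { -2 -3/2 -47/32 -187/128 -373/256 -745/512 | -93/64 -23/16 -11/8 -5/4 -1 0 } so -1489/1024
edge 13 of 15 (BLUE): { -2 -3/2 -47/32 -187/128 -373/256 -745/512 -1489/1024 | -93/64 -23/16 -11/8 -5/4 -1 0 } so -2977/2048
edge 14 of 15 (RED): { -2 -3/2 -47/32 -187/128 -373/256 -745/512 -1489/1024 | -2977/2048 -93/64 -23/16 -11/8 -5/4 -1 0 } so -5955/4096
edge 15 of 15 (BLUE): { -2 -3/2 -47/32 -187/128 -373/256 -745/512 -1489/1024 -5955/4096 | -2977/2048 -93/64 -23/16 -11/8 -5/4 -1 0 } so -11909/8192

-11909/8192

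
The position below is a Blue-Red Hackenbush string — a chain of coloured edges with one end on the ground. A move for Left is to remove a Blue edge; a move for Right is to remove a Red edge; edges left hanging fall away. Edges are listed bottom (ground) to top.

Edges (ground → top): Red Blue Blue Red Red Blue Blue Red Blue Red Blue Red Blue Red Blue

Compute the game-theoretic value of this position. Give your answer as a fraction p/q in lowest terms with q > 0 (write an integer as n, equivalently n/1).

Recurse on prefixes of the 15-edge string Red Blue Blue Red Red Blue Blue Red Blue Red Blue Red Blue Red Blue:
step 1: add Red to get R; options L={ (no moves) } R={ 0 } -> -1
step 2: add Blue to get RB; options L={ -1 } R={ 0 } -> -1/2
step 3: add Blue to get RBB; options L={ -1; -1/2 } R={ 0 } -> -1/4
step 4: add Red to get RBBR; options L={ -1; -1/2 } R={ -1/4; 0 } -> -3/8
step 5: add Red to get RBBRR; options L={ -1; -1/2 } R={ -3/8; -1/4; 0 } -> -7/16
step 6: add Blue to get RBBRRB; options L={ -1; -1/2; -7/16 } R={ -3/8; -1/4; 0 } -> -13/32
step 7: add Blue to get RBBRRBB; options L={ -1; -1/2; -7/16; -13/32 } R={ -3/8; -1/4; 0 } -> -25/64
step 8: add Red to get RBBRRBBR; options L={ -1; -1/2; -7/16; -13/32 } R={ -25/64; -3/8; -1/4; 0 } -> -51/128
step 9: add Blue to get RBBRRBBRB; options L={ -1; -1/2; -7/16; -13/32; -51/128 } R={ -25/64; -3/8; -1/4; 0 } -> -101/256
step 10: add Red to get RBBRRBBRBR; options L={ -1; -1/2; -7/16; -13/32; -51/128 } R={ -101/256; -25/64; -3/8; -1/4; 0 } -> -203/512
step 11: add Blue to get RBBRRBBRBRB; options L={ -1; -1/2; -7/16; -13/32; -51/128; -203/512 } R={ -101/256; -25/64; -3/8; -1/4; 0 } -> -405/1024
step 12: add Red to get RBBRRBBRBRBR; options L={ -1; -1/2; -7/16; -13/32; -51/128; -203/512 } R={ -405/1024; -101/256; -25/64; -3/8; -1/4; 0 } -> -811/2048
step 13: add Blue to get RBBRRBBRBRBRB; options L={ -1; -1/2; -7/16; -13/32; -51/128; -203/512; -811/2048 } R={ -405/1024; -101/256; -25/64; -3/8; -1/4; 0 } -> -1621/4096
step 14: add Red to get RBBRRBBRBRBRBR; options L={ -1; -1/2; -7/16; -13/32; -51/128; -203/512; -811/2048 } R={ -1621/4096; -405/1024; -101/256; -25/64; -3/8; -1/4; 0 } -> -3243/8192
step 15: add Blue to get RBBRRBBRBRBRBRB; options L={ -1; -1/2; -7/16; -13/32; -51/128; -203/512; -811/2048; -3243/8192 } R={ -1621/4096; -405/1024; -101/256; -25/64; -3/8; -1/4; 0 } -> -6485/16384

-6485/16384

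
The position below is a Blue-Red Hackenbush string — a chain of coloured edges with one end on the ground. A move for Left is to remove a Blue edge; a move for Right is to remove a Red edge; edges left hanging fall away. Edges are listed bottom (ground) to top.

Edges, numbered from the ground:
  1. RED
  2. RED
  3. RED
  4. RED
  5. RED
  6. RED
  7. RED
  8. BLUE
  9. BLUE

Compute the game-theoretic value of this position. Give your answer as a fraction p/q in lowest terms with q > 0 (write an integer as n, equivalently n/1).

-25/4

v(R) = { none | 0 } gives -1
v(RR) = { none | -1, 0 } gives -2
v(RRR) = { none | -2, -1, 0 } gives -3
v(RRRR) = { none | -3, -2, -1, 0 } gives -4
v(RRRRR) = { none | -4, -3, -2, -1, 0 } gives -5
v(RRRRRR) = { none | -5, -4, -3, -2, -1, 0 } gives -6
v(RRRRRRR) = { none | -6, -5, -4, -3, -2, -1, 0 } gives -7
v(RRRRRRRB) = { -7 | -6, -5, -4, -3, -2, -1, 0 } gives -13/2
v(RRRRRRRBB) = { -7, -13/2 | -6, -5, -4, -3, -2, -1, 0 } gives -25/4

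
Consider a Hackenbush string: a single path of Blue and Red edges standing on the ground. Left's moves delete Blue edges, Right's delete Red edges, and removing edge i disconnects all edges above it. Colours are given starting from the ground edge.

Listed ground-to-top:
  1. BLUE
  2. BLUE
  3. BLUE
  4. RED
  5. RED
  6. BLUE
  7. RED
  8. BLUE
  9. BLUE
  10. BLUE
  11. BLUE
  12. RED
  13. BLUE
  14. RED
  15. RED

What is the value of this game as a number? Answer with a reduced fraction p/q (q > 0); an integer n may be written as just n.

B: Left { 0 }, Right {  } => simplest 1
BB: Left { 0 1 }, Right {  } => simplest 2
BBB: Left { 0 1 2 }, Right {  } => simplest 3
BBBR: Left { 0 1 2 }, Right { 3 } => simplest 5/2
BBBRR: Left { 0 1 2 }, Right { 5/2 3 } => simplest 9/4
BBBRRB: Left { 0 1 2 9/4 }, Right { 5/2 3 } => simplest 19/8
BBBRRBR: Left { 0 1 2 9/4 }, Right { 19/8 5/2 3 } => simplest 37/16
BBBRRBRB: Left { 0 1 2 9/4 37/16 }, Right { 19/8 5/2 3 } => simplest 75/32
BBBRRBRBB: Left { 0 1 2 9/4 37/16 75/32 }, Right { 19/8 5/2 3 } => simplest 151/64
BBBRRBRBBB: Left { 0 1 2 9/4 37/16 75/32 151/64 }, Right { 19/8 5/2 3 } => simplest 303/128
BBBRRBRBBBB: Left { 0 1 2 9/4 37/16 75/32 151/64 303/128 }, Right { 19/8 5/2 3 } => simplest 607/256
BBBRRBRBBBBR: Left { 0 1 2 9/4 37/16 75/32 151/64 303/128 }, Right { 607/256 19/8 5/2 3 } => simplest 1213/512
BBBRRBRBBBBRB: Left { 0 1 2 9/4 37/16 75/32 151/64 303/128 1213/512 }, Right { 607/256 19/8 5/2 3 } => simplest 2427/1024
BBBRRBRBBBBRBR: Left { 0 1 2 9/4 37/16 75/32 151/64 303/128 1213/512 }, Right { 2427/1024 607/256 19/8 5/2 3 } => simplest 4853/2048
BBBRRBRBBBBRBRR: Left { 0 1 2 9/4 37/16 75/32 151/64 303/128 1213/512 }, Right { 4853/2048 2427/1024 607/256 19/8 5/2 3 } => simplest 9705/4096

9705/4096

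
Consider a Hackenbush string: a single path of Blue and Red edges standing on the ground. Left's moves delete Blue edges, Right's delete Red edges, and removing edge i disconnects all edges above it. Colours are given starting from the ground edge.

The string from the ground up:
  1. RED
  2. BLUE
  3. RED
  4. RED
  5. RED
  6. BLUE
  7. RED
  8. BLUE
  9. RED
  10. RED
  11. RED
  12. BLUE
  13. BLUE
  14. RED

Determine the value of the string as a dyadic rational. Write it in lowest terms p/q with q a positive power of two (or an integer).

Prefix values for RED BLUE RED RED RED BLUE RED BLUE RED RED RED BLUE BLUE RED via {L|R} + simplicity:
R: Left {  }, Right { 0 } gives simplest -1
RB: Left { -1 }, Right { 0 } gives simplest -1/2
RBR: Left { -1 }, Right { -1/2, 0 } gives simplest -3/4
RBRR: Left { -1 }, Right { -3/4, -1/2, 0 } gives simplest -7/8
RBRRR: Left { -1 }, Right { -7/8, -3/4, -1/2, 0 } gives simplest -15/16
RBRRRB: Left { -1, -15/16 }, Right { -7/8, -3/4, -1/2, 0 } gives simplest -29/32
RBRRRBR: Left { -1, -15/16 }, Right { -29/32, -7/8, -3/4, -1/2, 0 } gives simplest -59/64
RBRRRBRB: Left { -1, -15/16, -59/64 }, Right { -29/32, -7/8, -3/4, -1/2, 0 } gives simplest -117/128
RBRRRBRBR: Left { -1, -15/16, -59/64 }, Right { -117/128, -29/32, -7/8, -3/4, -1/2, 0 } gives simplest -235/256
RBRRRBRBRR: Left { -1, -15/16, -59/64 }, Right { -235/256, -117/128, -29/32, -7/8, -3/4, -1/2, 0 } gives simplest -471/512
RBRRRBRBRRR: Left { -1, -15/16, -59/64 }, Right { -471/512, -235/256, -117/128, -29/32, -7/8, -3/4, -1/2, 0 } gives simplest -943/1024
RBRRRBRBRRRB: Left { -1, -15/16, -59/64, -943/1024 }, Right { -471/512, -235/256, -117/128, -29/32, -7/8, -3/4, -1/2, 0 } gives simplest -1885/2048
RBRRRBRBRRRBB: Left { -1, -15/16, -59/64, -943/1024, -1885/2048 }, Right { -471/512, -235/256, -117/128, -29/32, -7/8, -3/4, -1/2, 0 } gives simplest -3769/4096
RBRRRBRBRRRBBR: Left { -1, -15/16, -59/64, -943/1024, -1885/2048 }, Right { -3769/4096, -471/512, -235/256, -117/128, -29/32, -7/8, -3/4, -1/2, 0 } gives simplest -7539/8192

-7539/8192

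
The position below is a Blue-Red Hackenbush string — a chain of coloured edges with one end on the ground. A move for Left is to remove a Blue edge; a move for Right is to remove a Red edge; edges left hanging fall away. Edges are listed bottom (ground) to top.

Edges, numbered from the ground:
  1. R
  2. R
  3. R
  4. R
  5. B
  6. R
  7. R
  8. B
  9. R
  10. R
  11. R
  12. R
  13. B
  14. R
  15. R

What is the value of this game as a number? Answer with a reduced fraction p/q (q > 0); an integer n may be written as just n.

-7927/2048

edge 1 of 15 (R): { (no moves) | 0 } = -1
edge 2 of 15 (R): { (no moves) | -1,0 } = -2
edge 3 of 15 (R): { (no moves) | -2,-1,0 } = -3
edge 4 of 15 (R): { (no moves) | -3,-2,-1,0 } = -4
edge 5 of 15 (B): { -4 | -3,-2,-1,0 } = -7/2
edge 6 of 15 (R): { -4 | -7/2,-3,-2,-1,0 } = -15/4
edge 7 of 15 (R): { -4 | -15/4,-7/2,-3,-2,-1,0 } = -31/8
edge 8 of 15 (B): { -4,-31/8 | -15/4,-7/2,-3,-2,-1,0 } = -61/16
edge 9 of 15 (R): { -4,-31/8 | -61/16,-15/4,-7/2,-3,-2,-1,0 } = -123/32
edge 10 of 15 (R): { -4,-31/8 | -123/32,-61/16,-15/4,-7/2,-3,-2,-1,0 } = -247/64
edge 11 of 15 (R): { -4,-31/8 | -247/64,-123/32,-61/16,-15/4,-7/2,-3,-2,-1,0 } = -495/128
edge 12 of 15 (R): { -4,-31/8 | -495/128,-247/64,-123/32,-61/16,-15/4,-7/2,-3,-2,-1,0 } = -991/256
edge 13 of 15 (B): { -4,-31/8,-991/256 | -495/128,-247/64,-123/32,-61/16,-15/4,-7/2,-3,-2,-1,0 } = -1981/512
edge 14 of 15 (R): { -4,-31/8,-991/256 | -1981/512,-495/128,-247/64,-123/32,-61/16,-15/4,-7/2,-3,-2,-1,0 } = -3963/1024
edge 15 of 15 (R): { -4,-31/8,-991/256 | -3963/1024,-1981/512,-495/128,-247/64,-123/32,-61/16,-15/4,-7/2,-3,-2,-1,0 } = -7927/2048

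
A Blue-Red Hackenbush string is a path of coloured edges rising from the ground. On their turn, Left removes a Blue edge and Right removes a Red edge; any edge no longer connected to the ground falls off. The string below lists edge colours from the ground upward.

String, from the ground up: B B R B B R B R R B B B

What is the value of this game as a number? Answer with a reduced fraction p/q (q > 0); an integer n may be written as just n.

B: Left { 0 }, Right { none } — simplest 1
BB: Left { 0, 1 }, Right { none } — simplest 2
BBR: Left { 0, 1 }, Right { 2 } — simplest 3/2
BBRB: Left { 0, 1, 3/2 }, Right { 2 } — simplest 7/4
BBRBB: Left { 0, 1, 3/2, 7/4 }, Right { 2 } — simplest 15/8
BBRBBR: Left { 0, 1, 3/2, 7/4 }, Right { 15/8, 2 } — simplest 29/16
BBRBBRB: Left { 0, 1, 3/2, 7/4, 29/16 }, Right { 15/8, 2 } — simplest 59/32
BBRBBRBR: Left { 0, 1, 3/2, 7/4, 29/16 }, Right { 59/32, 15/8, 2 } — simplest 117/64
BBRBBRBRR: Left { 0, 1, 3/2, 7/4, 29/16 }, Right { 117/64, 59/32, 15/8, 2 } — simplest 233/128
BBRBBRBRRB: Left { 0, 1, 3/2, 7/4, 29/16, 233/128 }, Right { 117/64, 59/32, 15/8, 2 } — simplest 467/256
BBRBBRBRRBB: Left { 0, 1, 3/2, 7/4, 29/16, 233/128, 467/256 }, Right { 117/64, 59/32, 15/8, 2 } — simplest 935/512
BBRBBRBRRBBB: Left { 0, 1, 3/2, 7/4, 29/16, 233/128, 467/256, 935/512 }, Right { 117/64, 59/32, 15/8, 2 } — simplest 1871/1024

1871/1024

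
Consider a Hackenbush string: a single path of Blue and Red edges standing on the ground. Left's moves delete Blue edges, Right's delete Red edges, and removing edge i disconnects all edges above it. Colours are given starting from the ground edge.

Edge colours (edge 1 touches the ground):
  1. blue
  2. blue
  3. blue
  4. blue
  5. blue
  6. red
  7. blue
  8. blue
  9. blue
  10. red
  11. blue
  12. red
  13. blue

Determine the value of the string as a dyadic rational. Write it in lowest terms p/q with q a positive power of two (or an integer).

1259/256

Recurse on prefixes of the 13-edge string blue blue blue blue blue red blue blue blue red blue red blue:
val(b) = { 0 |  } → 1
val(bb) = { 0, 1 |  } → 2
val(bbb) = { 0, 1, 2 |  } → 3
val(bbbb) = { 0, 1, 2, 3 |  } → 4
val(bbbbb) = { 0, 1, 2, 3, 4 |  } → 5
val(bbbbbr) = { 0, 1, 2, 3, 4 | 5 } → 9/2
val(bbbbbrb) = { 0, 1, 2, 3, 4, 9/2 | 5 } → 19/4
val(bbbbbrbb) = { 0, 1, 2, 3, 4, 9/2, 19/4 | 5 } → 39/8
val(bbbbbrbbb) = { 0, 1, 2, 3, 4, 9/2, 19/4, 39/8 | 5 } → 79/16
val(bbbbbrbbbr) = { 0, 1, 2, 3, 4, 9/2, 19/4, 39/8 | 79/16, 5 } → 157/32
val(bbbbbrbbbrb) = { 0, 1, 2, 3, 4, 9/2, 19/4, 39/8, 157/32 | 79/16, 5 } → 315/64
val(bbbbbrbbbrbr) = { 0, 1, 2, 3, 4, 9/2, 19/4, 39/8, 157/32 | 315/64, 79/16, 5 } → 629/128
val(bbbbbrbbbrbrb) = { 0, 1, 2, 3, 4, 9/2, 19/4, 39/8, 157/32, 629/128 | 315/64, 79/16, 5 } → 1259/256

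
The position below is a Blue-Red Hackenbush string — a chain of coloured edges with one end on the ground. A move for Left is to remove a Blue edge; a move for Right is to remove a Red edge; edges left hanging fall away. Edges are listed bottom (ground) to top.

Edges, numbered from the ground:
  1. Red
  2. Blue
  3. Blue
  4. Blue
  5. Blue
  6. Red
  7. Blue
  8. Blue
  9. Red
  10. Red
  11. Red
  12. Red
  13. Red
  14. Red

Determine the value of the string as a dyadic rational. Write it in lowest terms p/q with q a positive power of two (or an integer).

R: Left { none }, Right { 0 } -> simplest -1
RB: Left { -1 }, Right { 0 } -> simplest -1/2
RBB: Left { -1 -1/2 }, Right { 0 } -> simplest -1/4
RBBB: Left { -1 -1/2 -1/4 }, Right { 0 } -> simplest -1/8
RBBBB: Left { -1 -1/2 -1/4 -1/8 }, Right { 0 } -> simplest -1/16
RBBBBR: Left { -1 -1/2 -1/4 -1/8 }, Right { -1/16 0 } -> simplest -3/32
RBBBBRB: Left { -1 -1/2 -1/4 -1/8 -3/32 }, Right { -1/16 0 } -> simplest -5/64
RBBBBRBB: Left { -1 -1/2 -1/4 -1/8 -3/32 -5/64 }, Right { -1/16 0 } -> simplest -9/128
RBBBBRBBR: Left { -1 -1/2 -1/4 -1/8 -3/32 -5/64 }, Right { -9/128 -1/16 0 } -> simplest -19/256
RBBBBRBBRR: Left { -1 -1/2 -1/4 -1/8 -3/32 -5/64 }, Right { -19/256 -9/128 -1/16 0 } -> simplest -39/512
RBBBBRBBRRR: Left { -1 -1/2 -1/4 -1/8 -3/32 -5/64 }, Right { -39/512 -19/256 -9/128 -1/16 0 } -> simplest -79/1024
RBBBBRBBRRRR: Left { -1 -1/2 -1/4 -1/8 -3/32 -5/64 }, Right { -79/1024 -39/512 -19/256 -9/128 -1/16 0 } -> simplest -159/2048
RBBBBRBBRRRRR: Left { -1 -1/2 -1/4 -1/8 -3/32 -5/64 }, Right { -159/2048 -79/1024 -39/512 -19/256 -9/128 -1/16 0 } -> simplest -319/4096
RBBBBRBBRRRRRR: Left { -1 -1/2 -1/4 -1/8 -3/32 -5/64 }, Right { -319/4096 -159/2048 -79/1024 -39/512 -19/256 -9/128 -1/16 0 } -> simplest -639/8192

-639/8192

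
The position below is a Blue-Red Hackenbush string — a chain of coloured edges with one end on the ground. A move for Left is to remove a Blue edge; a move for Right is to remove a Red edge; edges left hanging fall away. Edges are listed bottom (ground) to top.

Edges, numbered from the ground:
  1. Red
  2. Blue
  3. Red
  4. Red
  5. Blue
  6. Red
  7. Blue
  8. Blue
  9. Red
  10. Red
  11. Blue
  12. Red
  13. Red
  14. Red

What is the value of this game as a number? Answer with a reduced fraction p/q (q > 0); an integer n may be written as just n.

-6767/8192

1 of 14 · R · max L −∞ · min R 0 = -1
2 of 14 · RB · max L -1 · min R 0 = -1/2
3 of 14 · RBR · max L -1 · min R -1/2 = -3/4
4 of 14 · RBRR · max L -1 · min R -3/4 = -7/8
5 of 14 · RBRRB · max L -7/8 · min R -3/4 = -13/16
6 of 14 · RBRRBR · max L -7/8 · min R -13/16 = -27/32
7 of 14 · RBRRBRB · max L -27/32 · min R -13/16 = -53/64
8 of 14 · RBRRBRBB · max L -53/64 · min R -13/16 = -105/128
9 of 14 · RBRRBRBBR · max L -53/64 · min R -105/128 = -211/256
10 of 14 · RBRRBRBBRR · max L -53/64 · min R -211/256 = -423/512
11 of 14 · RBRRBRBBRRB · max L -423/512 · min R -211/256 = -845/1024
12 of 14 · RBRRBRBBRRBR · max L -423/512 · min R -845/1024 = -1691/2048
13 of 14 · RBRRBRBBRRBRR · max L -423/512 · min R -1691/2048 = -3383/4096
14 of 14 · RBRRBRBBRRBRRR · max L -423/512 · min R -3383/4096 = -6767/8192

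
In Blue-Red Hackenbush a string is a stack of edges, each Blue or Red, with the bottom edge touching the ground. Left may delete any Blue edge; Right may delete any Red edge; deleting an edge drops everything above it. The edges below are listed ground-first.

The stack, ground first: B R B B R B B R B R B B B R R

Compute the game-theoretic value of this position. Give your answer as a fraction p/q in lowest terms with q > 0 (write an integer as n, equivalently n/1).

14009/16384

Build g(s[:k]) for k = 1..15, string s = B R B B R B B R B R B B B R R.
g_1 [B]  L=[0]  R=[—]  => 1
g_2 [BR]  L=[0]  R=[1]  => 1/2
g_3 [BRB]  L=[0,1/2]  R=[1]  => 3/4
g_4 [BRBB]  L=[0,1/2,3/4]  R=[1]  => 7/8
g_5 [BRBBR]  L=[0,1/2,3/4]  R=[7/8,1]  => 13/16
g_6 [BRBBRB]  L=[0,1/2,3/4,13/16]  R=[7/8,1]  => 27/32
g_7 [BRBBRBB]  L=[0,1/2,3/4,13/16,27/32]  R=[7/8,1]  => 55/64
g_8 [BRBBRBBR]  L=[0,1/2,3/4,13/16,27/32]  R=[55/64,7/8,1]  => 109/128
g_9 [BRBBRBBRB]  L=[0,1/2,3/4,13/16,27/32,109/128]  R=[55/64,7/8,1]  => 219/256
g_10 [BRBBRBBRBR]  L=[0,1/2,3/4,13/16,27/32,109/128]  R=[219/256,55/64,7/8,1]  => 437/512
g_11 [BRBBRBBRBRB]  L=[0,1/2,3/4,13/16,27/32,109/128,437/512]  R=[219/256,55/64,7/8,1]  => 875/1024
g_12 [BRBBRBBRBRBB]  L=[0,1/2,3/4,13/16,27/32,109/128,437/512,875/1024]  R=[219/256,55/64,7/8,1]  => 1751/2048
g_13 [BRBBRBBRBRBBB]  L=[0,1/2,3/4,13/16,27/32,109/128,437/512,875/1024,1751/2048]  R=[219/256,55/64,7/8,1]  => 3503/4096
g_14 [BRBBRBBRBRBBBR]  L=[0,1/2,3/4,13/16,27/32,109/128,437/512,875/1024,1751/2048]  R=[3503/4096,219/256,55/64,7/8,1]  => 7005/8192
g_15 [BRBBRBBRBRBBBRR]  L=[0,1/2,3/4,13/16,27/32,109/128,437/512,875/1024,1751/2048]  R=[7005/8192,3503/4096,219/256,55/64,7/8,1]  => 14009/16384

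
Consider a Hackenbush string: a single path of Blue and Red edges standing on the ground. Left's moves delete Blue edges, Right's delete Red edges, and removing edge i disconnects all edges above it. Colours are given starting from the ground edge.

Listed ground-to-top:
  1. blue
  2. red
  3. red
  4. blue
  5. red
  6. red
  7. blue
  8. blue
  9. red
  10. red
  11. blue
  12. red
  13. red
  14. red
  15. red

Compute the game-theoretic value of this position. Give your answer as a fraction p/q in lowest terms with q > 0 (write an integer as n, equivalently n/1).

4897/16384

g(b) = { 0 | ∅ } ⇒ 1
g(br) = { 0 | 1 } ⇒ 1/2
g(brr) = { 0 | 1/2, 1 } ⇒ 1/4
g(brrb) = { 0, 1/4 | 1/2, 1 } ⇒ 3/8
g(brrbr) = { 0, 1/4 | 3/8, 1/2, 1 } ⇒ 5/16
g(brrbrr) = { 0, 1/4 | 5/16, 3/8, 1/2, 1 } ⇒ 9/32
g(brrbrrb) = { 0, 1/4, 9/32 | 5/16, 3/8, 1/2, 1 } ⇒ 19/64
g(brrbrrbb) = { 0, 1/4, 9/32, 19/64 | 5/16, 3/8, 1/2, 1 } ⇒ 39/128
g(brrbrrbbr) = { 0, 1/4, 9/32, 19/64 | 39/128, 5/16, 3/8, 1/2, 1 } ⇒ 77/256
g(brrbrrbbrr) = { 0, 1/4, 9/32, 19/64 | 77/256, 39/128, 5/16, 3/8, 1/2, 1 } ⇒ 153/512
g(brrbrrbbrrb) = { 0, 1/4, 9/32, 19/64, 153/512 | 77/256, 39/128, 5/16, 3/8, 1/2, 1 } ⇒ 307/1024
g(brrbrrbbrrbr) = { 0, 1/4, 9/32, 19/64, 153/512 | 307/1024, 77/256, 39/128, 5/16, 3/8, 1/2, 1 } ⇒ 613/2048
g(brrbrrbbrrbrr) = { 0, 1/4, 9/32, 19/64, 153/512 | 613/2048, 307/1024, 77/256, 39/128, 5/16, 3/8, 1/2, 1 } ⇒ 1225/4096
g(brrbrrbbrrbrrr) = { 0, 1/4, 9/32, 19/64, 153/512 | 1225/4096, 613/2048, 307/1024, 77/256, 39/128, 5/16, 3/8, 1/2, 1 } ⇒ 2449/8192
g(brrbrrbbrrbrrrr) = { 0, 1/4, 9/32, 19/64, 153/512 | 2449/8192, 1225/4096, 613/2048, 307/1024, 77/256, 39/128, 5/16, 3/8, 1/2, 1 } ⇒ 4897/16384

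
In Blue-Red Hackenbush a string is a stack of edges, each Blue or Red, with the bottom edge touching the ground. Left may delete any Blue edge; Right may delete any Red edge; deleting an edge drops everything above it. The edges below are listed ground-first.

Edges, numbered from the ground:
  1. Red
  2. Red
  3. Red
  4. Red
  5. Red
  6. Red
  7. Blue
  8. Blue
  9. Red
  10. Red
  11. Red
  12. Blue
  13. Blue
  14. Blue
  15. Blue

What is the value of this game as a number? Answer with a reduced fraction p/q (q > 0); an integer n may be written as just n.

-2785/512

G(R) = { (no moves) | 0 } gives -1
G(RR) = { (no moves) | -1,0 } gives -2
G(RRR) = { (no moves) | -2,-1,0 } gives -3
G(RRRR) = { (no moves) | -3,-2,-1,0 } gives -4
G(RRRRR) = { (no moves) | -4,-3,-2,-1,0 } gives -5
G(RRRRRR) = { (no moves) | -5,-4,-3,-2,-1,0 } gives -6
G(RRRRRRB) = { -6 | -5,-4,-3,-2,-1,0 } gives -11/2
G(RRRRRRBB) = { -6,-11/2 | -5,-4,-3,-2,-1,0 } gives -21/4
G(RRRRRRBBR) = { -6,-11/2 | -21/4,-5,-4,-3,-2,-1,0 } gives -43/8
G(RRRRRRBBRR) = { -6,-11/2 | -43/8,-21/4,-5,-4,-3,-2,-1,0 } gives -87/16
G(RRRRRRBBRRR) = { -6,-11/2 | -87/16,-43/8,-21/4,-5,-4,-3,-2,-1,0 } gives -175/32
G(RRRRRRBBRRRB) = { -6,-11/2,-175/32 | -87/16,-43/8,-21/4,-5,-4,-3,-2,-1,0 } gives -349/64
G(RRRRRRBBRRRBB) = { -6,-11/2,-175/32,-349/64 | -87/16,-43/8,-21/4,-5,-4,-3,-2,-1,0 } gives -697/128
G(RRRRRRBBRRRBBB) = { -6,-11/2,-175/32,-349/64,-697/128 | -87/16,-43/8,-21/4,-5,-4,-3,-2,-1,0 } gives -1393/256
G(RRRRRRBBRRRBBBB) = { -6,-11/2,-175/32,-349/64,-697/128,-1393/256 | -87/16,-43/8,-21/4,-5,-4,-3,-2,-1,0 } gives -2785/512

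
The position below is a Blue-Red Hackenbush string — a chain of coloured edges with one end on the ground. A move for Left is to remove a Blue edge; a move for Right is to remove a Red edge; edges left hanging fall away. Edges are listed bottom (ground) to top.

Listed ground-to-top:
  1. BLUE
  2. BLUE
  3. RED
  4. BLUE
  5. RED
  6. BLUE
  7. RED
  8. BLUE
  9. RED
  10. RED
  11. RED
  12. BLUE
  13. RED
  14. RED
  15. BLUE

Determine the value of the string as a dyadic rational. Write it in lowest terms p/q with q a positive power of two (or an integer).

edge 1 of 15 (BLUE): { 0 | · } = 1
edge 2 of 15 (BLUE): { 0; 1 | · } = 2
edge 3 of 15 (RED): { 0; 1 | 2 } = 3/2
edge 4 of 15 (BLUE): { 0; 1; 3/2 | 2 } = 7/4
edge 5 of 15 (RED): { 0; 1; 3/2 | 7/4; 2 } = 13/8
edge 6 of 15 (BLUE): { 0; 1; 3/2; 13/8 | 7/4; 2 } = 27/16
edge 7 of 15 (RED): { 0; 1; 3/2; 13/8 | 27/16; 7/4; 2 } = 53/32
edge 8 of 15 (BLUE): { 0; 1; 3/2; 13/8; 53/32 | 27/16; 7/4; 2 } = 107/64
edge 9 of 15 (RED): { 0; 1; 3/2; 13/8; 53/32 | 107/64; 27/16; 7/4; 2 } = 213/128
edge 10 of 15 (RED): { 0; 1; 3/2; 13/8; 53/32 | 213/128; 107/64; 27/16; 7/4; 2 } = 425/256
edge 11 of 15 (RED): { 0; 1; 3/2; 13/8; 53/32 | 425/256; 213/128; 107/64; 27/16; 7/4; 2 } = 849/512
edge 12 of 15 (BLUE): { 0; 1; 3/2; 13/8; 53/32; 849/512 | 425/256; 213/128; 107/64; 27/16; 7/4; 2 } = 1699/1024
edge 13 of 15 (RED): { 0; 1; 3/2; 13/8; 53/32; 849/512 | 1699/1024; 425/256; 213/128; 107/64; 27/16; 7/4; 2 } = 3397/2048
edge 14 of 15 (RED): { 0; 1; 3/2; 13/8; 53/32; 849/512 | 3397/2048; 1699/1024; 425/256; 213/128; 107/64; 27/16; 7/4; 2 } = 6793/4096
edge 15 of 15 (BLUE): { 0; 1; 3/2; 13/8; 53/32; 849/512; 6793/4096 | 3397/2048; 1699/1024; 425/256; 213/128; 107/64; 27/16; 7/4; 2 } = 13587/8192

13587/8192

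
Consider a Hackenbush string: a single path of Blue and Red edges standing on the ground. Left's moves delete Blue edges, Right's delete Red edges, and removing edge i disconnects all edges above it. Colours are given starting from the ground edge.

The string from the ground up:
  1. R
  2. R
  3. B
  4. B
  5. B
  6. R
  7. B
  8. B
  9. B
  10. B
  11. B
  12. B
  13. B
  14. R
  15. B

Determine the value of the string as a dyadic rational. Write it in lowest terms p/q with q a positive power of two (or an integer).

value(R) = { · | 0 } so -1
value(RR) = { · | -1 0 } so -2
value(RRB) = { -2 | -1 0 } so -3/2
value(RRBB) = { -2 -3/2 | -1 0 } so -5/4
value(RRBBB) = { -2 -3/2 -5/4 | -1 0 } so -9/8
value(RRBBBR) = { -2 -3/2 -5/4 | -9/8 -1 0 } so -19/16
value(RRBBBRB) = { -2 -3/2 -5/4 -19/16 | -9/8 -1 0 } so -37/32
value(RRBBBRBB) = { -2 -3/2 -5/4 -19/16 -37/32 | -9/8 -1 0 } so -73/64
value(RRBBBRBBB) = { -2 -3/2 -5/4 -19/16 -37/32 -73/64 | -9/8 -1 0 } so -145/128
value(RRBBBRBBBB) = { -2 -3/2 -5/4 -19/16 -37/32 -73/64 -145/128 | -9/8 -1 0 } so -289/256
value(RRBBBRBBBBB) = { -2 -3/2 -5/4 -19/16 -37/32 -73/64 -145/128 -289/256 | -9/8 -1 0 } so -577/512
value(RRBBBRBBBBBB) = { -2 -3/2 -5/4 -19/16 -37/32 -73/64 -145/128 -289/256 -577/512 | -9/8 -1 0 } so -1153/1024
value(RRBBBRBBBBBBB) = { -2 -3/2 -5/4 -19/16 -37/32 -73/64 -145/128 -289/256 -577/512 -1153/1024 | -9/8 -1 0 } so -2305/2048
value(RRBBBRBBBBBBBR) = { -2 -3/2 -5/4 -19/16 -37/32 -73/64 -145/128 -289/256 -577/512 -1153/1024 | -2305/2048 -9/8 -1 0 } so -4611/4096
value(RRBBBRBBBBBBBRB) = { -2 -3/2 -5/4 -19/16 -37/32 -73/64 -145/128 -289/256 -577/512 -1153/1024 -4611/4096 | -2305/2048 -9/8 -1 0 } so -9221/8192

-9221/8192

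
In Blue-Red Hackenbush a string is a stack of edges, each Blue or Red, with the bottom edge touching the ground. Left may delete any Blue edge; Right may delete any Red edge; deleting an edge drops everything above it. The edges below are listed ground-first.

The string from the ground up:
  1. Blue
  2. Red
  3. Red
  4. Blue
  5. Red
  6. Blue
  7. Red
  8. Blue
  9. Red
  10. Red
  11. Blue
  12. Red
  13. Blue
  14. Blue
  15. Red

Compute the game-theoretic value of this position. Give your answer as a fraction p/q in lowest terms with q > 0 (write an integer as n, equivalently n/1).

5421/16384

edge 1 of 15 (Blue): { 0 |  } ⇒ 1
edge 2 of 15 (Red): { 0 | 1 } ⇒ 1/2
edge 3 of 15 (Red): { 0 | 1/2, 1 } ⇒ 1/4
edge 4 of 15 (Blue): { 0, 1/4 | 1/2, 1 } ⇒ 3/8
edge 5 of 15 (Red): { 0, 1/4 | 3/8, 1/2, 1 } ⇒ 5/16
edge 6 of 15 (Blue): { 0, 1/4, 5/16 | 3/8, 1/2, 1 } ⇒ 11/32
edge 7 of 15 (Red): { 0, 1/4, 5/16 | 11/32, 3/8, 1/2, 1 } ⇒ 21/64
edge 8 of 15 (Blue): { 0, 1/4, 5/16, 21/64 | 11/32, 3/8, 1/2, 1 } ⇒ 43/128
edge 9 of 15 (Red): { 0, 1/4, 5/16, 21/64 | 43/128, 11/32, 3/8, 1/2, 1 } ⇒ 85/256
edge 10 of 15 (Red): { 0, 1/4, 5/16, 21/64 | 85/256, 43/128, 11/32, 3/8, 1/2, 1 } ⇒ 169/512
edge 11 of 15 (Blue): { 0, 1/4, 5/16, 21/64, 169/512 | 85/256, 43/128, 11/32, 3/8, 1/2, 1 } ⇒ 339/1024
edge 12 of 15 (Red): { 0, 1/4, 5/16, 21/64, 169/512 | 339/1024, 85/256, 43/128, 11/32, 3/8, 1/2, 1 } ⇒ 677/2048
edge 13 of 15 (Blue): { 0, 1/4, 5/16, 21/64, 169/512, 677/2048 | 339/1024, 85/256, 43/128, 11/32, 3/8, 1/2, 1 } ⇒ 1355/4096
edge 14 of 15 (Blue): { 0, 1/4, 5/16, 21/64, 169/512, 677/2048, 1355/4096 | 339/1024, 85/256, 43/128, 11/32, 3/8, 1/2, 1 } ⇒ 2711/8192
edge 15 of 15 (Red): { 0, 1/4, 5/16, 21/64, 169/512, 677/2048, 1355/4096 | 2711/8192, 339/1024, 85/256, 43/128, 11/32, 3/8, 1/2, 1 } ⇒ 5421/16384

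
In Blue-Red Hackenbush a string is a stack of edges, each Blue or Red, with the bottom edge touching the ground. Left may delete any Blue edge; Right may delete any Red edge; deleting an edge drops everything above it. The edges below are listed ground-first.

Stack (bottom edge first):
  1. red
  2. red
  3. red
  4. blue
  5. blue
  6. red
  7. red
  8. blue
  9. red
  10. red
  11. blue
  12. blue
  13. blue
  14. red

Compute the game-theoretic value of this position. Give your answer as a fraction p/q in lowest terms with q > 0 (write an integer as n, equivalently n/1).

-4963/2048

Prefix values for red red red blue blue red red blue red red blue blue blue red via {L|R} + simplicity:
v(r) = { — | 0 } so -1
v(rr) = { — | -1, 0 } so -2
v(rrr) = { — | -2, -1, 0 } so -3
v(rrrb) = { -3 | -2, -1, 0 } so -5/2
v(rrrbb) = { -3, -5/2 | -2, -1, 0 } so -9/4
v(rrrbbr) = { -3, -5/2 | -9/4, -2, -1, 0 } so -19/8
v(rrrbbrr) = { -3, -5/2 | -19/8, -9/4, -2, -1, 0 } so -39/16
v(rrrbbrrb) = { -3, -5/2, -39/16 | -19/8, -9/4, -2, -1, 0 } so -77/32
v(rrrbbrrbr) = { -3, -5/2, -39/16 | -77/32, -19/8, -9/4, -2, -1, 0 } so -155/64
v(rrrbbrrbrr) = { -3, -5/2, -39/16 | -155/64, -77/32, -19/8, -9/4, -2, -1, 0 } so -311/128
v(rrrbbrrbrrb) = { -3, -5/2, -39/16, -311/128 | -155/64, -77/32, -19/8, -9/4, -2, -1, 0 } so -621/256
v(rrrbbrrbrrbb) = { -3, -5/2, -39/16, -311/128, -621/256 | -155/64, -77/32, -19/8, -9/4, -2, -1, 0 } so -1241/512
v(rrrbbrrbrrbbb) = { -3, -5/2, -39/16, -311/128, -621/256, -1241/512 | -155/64, -77/32, -19/8, -9/4, -2, -1, 0 } so -2481/1024
v(rrrbbrrbrrbbbr) = { -3, -5/2, -39/16, -311/128, -621/256, -1241/512 | -2481/1024, -155/64, -77/32, -19/8, -9/4, -2, -1, 0 } so -4963/2048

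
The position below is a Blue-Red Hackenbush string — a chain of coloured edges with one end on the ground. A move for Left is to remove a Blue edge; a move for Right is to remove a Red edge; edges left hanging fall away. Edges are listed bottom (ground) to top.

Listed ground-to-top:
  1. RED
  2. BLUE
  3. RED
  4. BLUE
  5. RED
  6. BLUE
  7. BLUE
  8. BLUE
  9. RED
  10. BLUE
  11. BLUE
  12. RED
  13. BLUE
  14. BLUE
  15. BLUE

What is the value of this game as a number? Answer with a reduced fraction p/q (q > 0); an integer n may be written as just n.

-10385/16384

step 1: add RED to get R; options L={  } R={ 0 } → -1
step 2: add BLUE to get RB; options L={ -1 } R={ 0 } → -1/2
step 3: add RED to get RBR; options L={ -1 } R={ -1/2; 0 } → -3/4
step 4: add BLUE to get RBRB; options L={ -1; -3/4 } R={ -1/2; 0 } → -5/8
step 5: add RED to get RBRBR; options L={ -1; -3/4 } R={ -5/8; -1/2; 0 } → -11/16
step 6: add BLUE to get RBRBRB; options L={ -1; -3/4; -11/16 } R={ -5/8; -1/2; 0 } → -21/32
step 7: add BLUE to get RBRBRBB; options L={ -1; -3/4; -11/16; -21/32 } R={ -5/8; -1/2; 0 } → -41/64
step 8: add BLUE to get RBRBRBBB; options L={ -1; -3/4; -11/16; -21/32; -41/64 } R={ -5/8; -1/2; 0 } → -81/128
step 9: add RED to get RBRBRBBBR; options L={ -1; -3/4; -11/16; -21/32; -41/64 } R={ -81/128; -5/8; -1/2; 0 } → -163/256
step 10: add BLUE to get RBRBRBBBRB; options L={ -1; -3/4; -11/16; -21/32; -41/64; -163/256 } R={ -81/128; -5/8; -1/2; 0 } → -325/512
step 11: add BLUE to get RBRBRBBBRBB; options L={ -1; -3/4; -11/16; -21/32; -41/64; -163/256; -325/512 } R={ -81/128; -5/8; -1/2; 0 } → -649/1024
step 12: add RED to get RBRBRBBBRBBR; options L={ -1; -3/4; -11/16; -21/32; -41/64; -163/256; -325/512 } R={ -649/1024; -81/128; -5/8; -1/2; 0 } → -1299/2048
step 13: add BLUE to get RBRBRBBBRBBRB; options L={ -1; -3/4; -11/16; -21/32; -41/64; -163/256; -325/512; -1299/2048 } R={ -649/1024; -81/128; -5/8; -1/2; 0 } → -2597/4096
step 14: add BLUE to get RBRBRBBBRBBRBB; options L={ -1; -3/4; -11/16; -21/32; -41/64; -163/256; -325/512; -1299/2048; -2597/4096 } R={ -649/1024; -81/128; -5/8; -1/2; 0 } → -5193/8192
step 15: add BLUE to get RBRBRBBBRBBRBBB; options L={ -1; -3/4; -11/16; -21/32; -41/64; -163/256; -325/512; -1299/2048; -2597/4096; -5193/8192 } R={ -649/1024; -81/128; -5/8; -1/2; 0 } → -10385/16384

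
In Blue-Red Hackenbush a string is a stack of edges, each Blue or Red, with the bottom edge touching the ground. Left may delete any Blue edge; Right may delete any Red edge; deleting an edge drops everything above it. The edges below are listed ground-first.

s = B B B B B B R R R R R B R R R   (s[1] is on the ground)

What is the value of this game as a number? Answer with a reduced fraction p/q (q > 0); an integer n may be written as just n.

Recurse on prefixes of the 15-edge string B B B B B B R R R R R B R R R:
val_1 [B]  L=[0]  R=[]  => 1
val_2 [BB]  L=[0,1]  R=[]  => 2
val_3 [BBB]  L=[0,1,2]  R=[]  => 3
val_4 [BBBB]  L=[0,1,2,3]  R=[]  => 4
val_5 [BBBBB]  L=[0,1,2,3,4]  R=[]  => 5
val_6 [BBBBBB]  L=[0,1,2,3,4,5]  R=[]  => 6
val_7 [BBBBBBR]  L=[0,1,2,3,4,5]  R=[6]  => 11/2
val_8 [BBBBBBRR]  L=[0,1,2,3,4,5]  R=[11/2,6]  => 21/4
val_9 [BBBBBBRRR]  L=[0,1,2,3,4,5]  R=[21/4,11/2,6]  => 41/8
val_10 [BBBBBBRRRR]  L=[0,1,2,3,4,5]  R=[41/8,21/4,11/2,6]  => 81/16
val_11 [BBBBBBRRRRR]  L=[0,1,2,3,4,5]  R=[81/16,41/8,21/4,11/2,6]  => 161/32
val_12 [BBBBBBRRRRRB]  L=[0,1,2,3,4,5,161/32]  R=[81/16,41/8,21/4,11/2,6]  => 323/64
val_13 [BBBBBBRRRRRBR]  L=[0,1,2,3,4,5,161/32]  R=[323/64,81/16,41/8,21/4,11/2,6]  => 645/128
val_14 [BBBBBBRRRRRBRR]  L=[0,1,2,3,4,5,161/32]  R=[645/128,323/64,81/16,41/8,21/4,11/2,6]  => 1289/256
val_15 [BBBBBBRRRRRBRRR]  L=[0,1,2,3,4,5,161/32]  R=[1289/256,645/128,323/64,81/16,41/8,21/4,11/2,6]  => 2577/512

2577/512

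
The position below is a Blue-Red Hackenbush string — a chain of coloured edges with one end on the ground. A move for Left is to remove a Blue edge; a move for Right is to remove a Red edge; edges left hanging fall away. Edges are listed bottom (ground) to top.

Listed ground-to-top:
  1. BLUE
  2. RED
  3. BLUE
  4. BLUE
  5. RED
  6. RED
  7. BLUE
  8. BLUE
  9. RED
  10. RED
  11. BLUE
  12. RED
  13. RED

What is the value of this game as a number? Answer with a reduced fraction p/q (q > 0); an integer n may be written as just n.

3273/4096

edge 1 of 13 (BLUE): { 0 | none } → 1
edge 2 of 13 (RED): { 0 | 1 } → 1/2
edge 3 of 13 (BLUE): { 0 1/2 | 1 } → 3/4
edge 4 of 13 (BLUE): { 0 1/2 3/4 | 1 } → 7/8
edge 5 of 13 (RED): { 0 1/2 3/4 | 7/8 1 } → 13/16
edge 6 of 13 (RED): { 0 1/2 3/4 | 13/16 7/8 1 } → 25/32
edge 7 of 13 (BLUE): { 0 1/2 3/4 25/32 | 13/16 7/8 1 } → 51/64
edge 8 of 13 (BLUE): { 0 1/2 3/4 25/32 51/64 | 13/16 7/8 1 } → 103/128
edge 9 of 13 (RED): { 0 1/2 3/4 25/32 51/64 | 103/128 13/16 7/8 1 } → 205/256
edge 10 of 13 (RED): { 0 1/2 3/4 25/32 51/64 | 205/256 103/128 13/16 7/8 1 } → 409/512
edge 11 of 13 (BLUE): { 0 1/2 3/4 25/32 51/64 409/512 | 205/256 103/128 13/16 7/8 1 } → 819/1024
edge 12 of 13 (RED): { 0 1/2 3/4 25/32 51/64 409/512 | 819/1024 205/256 103/128 13/16 7/8 1 } → 1637/2048
edge 13 of 13 (RED): { 0 1/2 3/4 25/32 51/64 409/512 | 1637/2048 819/1024 205/256 103/128 13/16 7/8 1 } → 3273/4096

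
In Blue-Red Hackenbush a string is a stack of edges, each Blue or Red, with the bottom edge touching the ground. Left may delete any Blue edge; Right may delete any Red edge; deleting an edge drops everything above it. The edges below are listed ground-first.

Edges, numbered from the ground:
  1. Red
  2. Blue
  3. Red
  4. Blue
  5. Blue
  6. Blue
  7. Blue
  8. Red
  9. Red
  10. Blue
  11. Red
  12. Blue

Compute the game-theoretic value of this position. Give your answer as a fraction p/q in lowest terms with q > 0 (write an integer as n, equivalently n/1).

-1077/2048

Build G(s[:k]) for k = 1..12, string s = Red Blue Red Blue Blue Blue Blue Red Red Blue Red Blue.
edge 1 of 12 (Red): { none | 0 } = -1
edge 2 of 12 (Blue): { -1 | 0 } = -1/2
edge 3 of 12 (Red): { -1 | -1/2,0 } = -3/4
edge 4 of 12 (Blue): { -1,-3/4 | -1/2,0 } = -5/8
edge 5 of 12 (Blue): { -1,-3/4,-5/8 | -1/2,0 } = -9/16
edge 6 of 12 (Blue): { -1,-3/4,-5/8,-9/16 | -1/2,0 } = -17/32
edge 7 of 12 (Blue): { -1,-3/4,-5/8,-9/16,-17/32 | -1/2,0 } = -33/64
edge 8 of 12 (Red): { -1,-3/4,-5/8,-9/16,-17/32 | -33/64,-1/2,0 } = -67/128
edge 9 of 12 (Red): { -1,-3/4,-5/8,-9/16,-17/32 | -67/128,-33/64,-1/2,0 } = -135/256
edge 10 of 12 (Blue): { -1,-3/4,-5/8,-9/16,-17/32,-135/256 | -67/128,-33/64,-1/2,0 } = -269/512
edge 11 of 12 (Red): { -1,-3/4,-5/8,-9/16,-17/32,-135/256 | -269/512,-67/128,-33/64,-1/2,0 } = -539/1024
edge 12 of 12 (Blue): { -1,-3/4,-5/8,-9/16,-17/32,-135/256,-539/1024 | -269/512,-67/128,-33/64,-1/2,0 } = -1077/2048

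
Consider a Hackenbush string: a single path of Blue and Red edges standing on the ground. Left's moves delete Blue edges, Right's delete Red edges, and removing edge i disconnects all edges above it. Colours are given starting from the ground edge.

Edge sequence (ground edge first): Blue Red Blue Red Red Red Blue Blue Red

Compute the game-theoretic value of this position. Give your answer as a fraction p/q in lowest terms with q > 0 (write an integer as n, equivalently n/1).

Build g(s[:k]) for k = 1..9, string s = Blue Red Blue Red Red Red Blue Blue Red.
B: Left { 0 }, Right {  } ⇒ simplest 1
BR: Left { 0 }, Right { 1 } ⇒ simplest 1/2
BRB: Left { 0,1/2 }, Right { 1 } ⇒ simplest 3/4
BRBR: Left { 0,1/2 }, Right { 3/4,1 } ⇒ simplest 5/8
BRBRR: Left { 0,1/2 }, Right { 5/8,3/4,1 } ⇒ simplest 9/16
BRBRRR: Left { 0,1/2 }, Right { 9/16,5/8,3/4,1 } ⇒ simplest 17/32
BRBRRRB: Left { 0,1/2,17/32 }, Right { 9/16,5/8,3/4,1 } ⇒ simplest 35/64
BRBRRRBB: Left { 0,1/2,17/32,35/64 }, Right { 9/16,5/8,3/4,1 } ⇒ simplest 71/128
BRBRRRBBR: Left { 0,1/2,17/32,35/64 }, Right { 71/128,9/16,5/8,3/4,1 } ⇒ simplest 141/256

141/256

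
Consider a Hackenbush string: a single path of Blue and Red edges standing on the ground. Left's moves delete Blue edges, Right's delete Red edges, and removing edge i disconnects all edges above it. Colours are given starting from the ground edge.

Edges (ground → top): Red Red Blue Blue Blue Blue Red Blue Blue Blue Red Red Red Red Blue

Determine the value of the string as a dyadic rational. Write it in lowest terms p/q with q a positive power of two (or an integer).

-8765/8192

R: Left { — }, Right { 0 } — simplest -1
RR: Left { — }, Right { -1; 0 } — simplest -2
RRB: Left { -2 }, Right { -1; 0 } — simplest -3/2
RRBB: Left { -2; -3/2 }, Right { -1; 0 } — simplest -5/4
RRBBB: Left { -2; -3/2; -5/4 }, Right { -1; 0 } — simplest -9/8
RRBBBB: Left { -2; -3/2; -5/4; -9/8 }, Right { -1; 0 } — simplest -17/16
RRBBBBR: Left { -2; -3/2; -5/4; -9/8 }, Right { -17/16; -1; 0 } — simplest -35/32
RRBBBBRB: Left { -2; -3/2; -5/4; -9/8; -35/32 }, Right { -17/16; -1; 0 } — simplest -69/64
RRBBBBRBB: Left { -2; -3/2; -5/4; -9/8; -35/32; -69/64 }, Right { -17/16; -1; 0 } — simplest -137/128
RRBBBBRBBB: Left { -2; -3/2; -5/4; -9/8; -35/32; -69/64; -137/128 }, Right { -17/16; -1; 0 } — simplest -273/256
RRBBBBRBBBR: Left { -2; -3/2; -5/4; -9/8; -35/32; -69/64; -137/128 }, Right { -273/256; -17/16; -1; 0 } — simplest -547/512
RRBBBBRBBBRR: Left { -2; -3/2; -5/4; -9/8; -35/32; -69/64; -137/128 }, Right { -547/512; -273/256; -17/16; -1; 0 } — simplest -1095/1024
RRBBBBRBBBRRR: Left { -2; -3/2; -5/4; -9/8; -35/32; -69/64; -137/128 }, Right { -1095/1024; -547/512; -273/256; -17/16; -1; 0 } — simplest -2191/2048
RRBBBBRBBBRRRR: Left { -2; -3/2; -5/4; -9/8; -35/32; -69/64; -137/128 }, Right { -2191/2048; -1095/1024; -547/512; -273/256; -17/16; -1; 0 } — simplest -4383/4096
RRBBBBRBBBRRRRB: Left { -2; -3/2; -5/4; -9/8; -35/32; -69/64; -137/128; -4383/4096 }, Right { -2191/2048; -1095/1024; -547/512; -273/256; -17/16; -1; 0 } — simplest -8765/8192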